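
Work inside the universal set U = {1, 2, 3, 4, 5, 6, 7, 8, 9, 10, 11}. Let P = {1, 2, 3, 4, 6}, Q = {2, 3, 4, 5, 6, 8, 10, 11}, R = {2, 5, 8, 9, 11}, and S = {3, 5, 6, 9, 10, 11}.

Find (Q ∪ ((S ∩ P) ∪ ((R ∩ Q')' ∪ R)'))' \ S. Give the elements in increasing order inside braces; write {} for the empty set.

{1, 7}

S ∩ P = {3, 6}
Q' = {1, 7, 9}
R ∩ Q' = {9}
(R ∩ Q')' = {1, 2, 3, 4, 5, 6, 7, 8, 10, 11}
(R ∩ Q')' ∪ R = {1, 2, 3, 4, 5, 6, 7, 8, 9, 10, 11}
((R ∩ Q')' ∪ R)' = {}
(S ∩ P) ∪ ((R ∩ Q')' ∪ R)' = {3, 6}
Q ∪ ((S ∩ P) ∪ ((R ∩ Q')' ∪ R)') = {2, 3, 4, 5, 6, 8, 10, 11}
(Q ∪ ((S ∩ P) ∪ ((R ∩ Q')' ∪ R)'))' = {1, 7, 9}
(Q ∪ ((S ∩ P) ∪ ((R ∩ Q')' ∪ R)'))' \ S = {1, 7}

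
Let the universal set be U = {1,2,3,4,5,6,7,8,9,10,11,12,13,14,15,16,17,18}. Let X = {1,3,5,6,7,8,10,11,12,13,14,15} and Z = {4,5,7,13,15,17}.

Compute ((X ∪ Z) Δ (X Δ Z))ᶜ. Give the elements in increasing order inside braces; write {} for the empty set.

{1,2,3,4,6,8,9,10,11,12,14,16,17,18}

X ∪ Z = {1,3,4,5,6,7,8,10,11,12,13,14,15,17}
X Δ Z = {1,3,4,6,8,10,11,12,14,17}
(X ∪ Z) Δ (X Δ Z) = {5,7,13,15}
((X ∪ Z) Δ (X Δ Z))ᶜ = {1,2,3,4,6,8,9,10,11,12,14,16,17,18}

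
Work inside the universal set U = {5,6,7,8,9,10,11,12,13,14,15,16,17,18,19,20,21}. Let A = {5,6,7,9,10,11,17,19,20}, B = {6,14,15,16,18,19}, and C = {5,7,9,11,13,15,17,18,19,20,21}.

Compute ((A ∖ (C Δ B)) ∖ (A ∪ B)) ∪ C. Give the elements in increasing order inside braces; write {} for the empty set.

C Δ B = {5,6,7,9,11,13,14,16,17,20,21}
A ∖ (C Δ B) = {10,19}
A ∪ B = {5,6,7,9,10,11,14,15,16,17,18,19,20}
(A ∖ (C Δ B)) ∖ (A ∪ B) = {}
((A ∖ (C Δ B)) ∖ (A ∪ B)) ∪ C = {5,7,9,11,13,15,17,18,19,20,21}

{5,7,9,11,13,15,17,18,19,20,21}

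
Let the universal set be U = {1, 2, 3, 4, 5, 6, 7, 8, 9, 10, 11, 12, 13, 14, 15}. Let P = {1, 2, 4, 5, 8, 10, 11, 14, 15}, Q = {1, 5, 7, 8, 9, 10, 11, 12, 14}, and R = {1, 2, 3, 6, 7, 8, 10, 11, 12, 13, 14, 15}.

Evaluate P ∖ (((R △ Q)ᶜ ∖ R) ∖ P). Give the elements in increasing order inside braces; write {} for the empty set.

{1, 2, 4, 5, 8, 10, 11, 14, 15}

R △ Q = {2, 3, 5, 6, 9, 13, 15}
(R △ Q)ᶜ = {1, 4, 7, 8, 10, 11, 12, 14}
(R △ Q)ᶜ ∖ R = {4}
((R △ Q)ᶜ ∖ R) ∖ P = {}
P ∖ (((R △ Q)ᶜ ∖ R) ∖ P) = {1, 2, 4, 5, 8, 10, 11, 14, 15}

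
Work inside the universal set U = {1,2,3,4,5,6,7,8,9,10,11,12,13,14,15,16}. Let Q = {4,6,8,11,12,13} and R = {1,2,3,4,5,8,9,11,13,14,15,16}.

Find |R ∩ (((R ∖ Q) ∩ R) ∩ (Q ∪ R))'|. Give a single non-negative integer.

4

R ∖ Q = {1,2,3,5,9,14,15,16}
(R ∖ Q) ∩ R = {1,2,3,5,9,14,15,16}
Q ∪ R = {1,2,3,4,5,6,8,9,11,12,13,14,15,16}
((R ∖ Q) ∩ R) ∩ (Q ∪ R) = {1,2,3,5,9,14,15,16}
(((R ∖ Q) ∩ R) ∩ (Q ∪ R))' = {4,6,7,8,10,11,12,13}
R ∩ (((R ∖ Q) ∩ R) ∩ (Q ∪ R))' = {4,8,11,13}
|R ∩ (((R ∖ Q) ∩ R) ∩ (Q ∪ R))'| = 4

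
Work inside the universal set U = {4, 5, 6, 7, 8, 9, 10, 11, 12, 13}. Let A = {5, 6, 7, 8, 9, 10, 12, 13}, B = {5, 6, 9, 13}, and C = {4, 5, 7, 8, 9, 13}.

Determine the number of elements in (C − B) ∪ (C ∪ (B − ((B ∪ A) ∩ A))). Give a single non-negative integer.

C − B = {4, 7, 8}
B ∪ A = {5, 6, 7, 8, 9, 10, 12, 13}
(B ∪ A) ∩ A = {5, 6, 7, 8, 9, 10, 12, 13}
B − ((B ∪ A) ∩ A) = {}
C ∪ (B − ((B ∪ A) ∩ A)) = {4, 5, 7, 8, 9, 13}
(C − B) ∪ (C ∪ (B − ((B ∪ A) ∩ A))) = {4, 5, 7, 8, 9, 13}
|(C − B) ∪ (C ∪ (B − ((B ∪ A) ∩ A)))| = 6

6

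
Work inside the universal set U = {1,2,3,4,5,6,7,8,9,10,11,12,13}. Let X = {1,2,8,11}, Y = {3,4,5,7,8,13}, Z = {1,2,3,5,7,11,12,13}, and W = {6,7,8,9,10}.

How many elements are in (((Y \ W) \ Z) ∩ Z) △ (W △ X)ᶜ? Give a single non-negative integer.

6

Y \ W = {3,4,5,13}
(Y \ W) \ Z = {4}
((Y \ W) \ Z) ∩ Z = {}
W △ X = {1,2,6,7,9,10,11}
(W △ X)ᶜ = {3,4,5,8,12,13}
(((Y \ W) \ Z) ∩ Z) △ (W △ X)ᶜ = {3,4,5,8,12,13}
|(((Y \ W) \ Z) ∩ Z) △ (W △ X)ᶜ| = 6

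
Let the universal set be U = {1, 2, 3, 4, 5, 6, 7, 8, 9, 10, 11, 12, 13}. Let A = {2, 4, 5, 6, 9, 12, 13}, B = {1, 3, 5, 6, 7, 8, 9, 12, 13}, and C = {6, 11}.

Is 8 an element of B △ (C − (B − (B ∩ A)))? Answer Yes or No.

8 ∈ B and 8 ∉ A, so 8 ∉ B ∩ A
8 ∈ B and 8 ∉ (B ∩ A), so 8 ∈ B − (B ∩ A)
8 ∉ C and 8 ∈ (B − (B ∩ A)), so 8 ∉ C − (B − (B ∩ A))
8 ∈ B and 8 ∉ (C − (B − (B ∩ A))), so 8 ∈ B △ (C − (B − (B ∩ A)))

Yes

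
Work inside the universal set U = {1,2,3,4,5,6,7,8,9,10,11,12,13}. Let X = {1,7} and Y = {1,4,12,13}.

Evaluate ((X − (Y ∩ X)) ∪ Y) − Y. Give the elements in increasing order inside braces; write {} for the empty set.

Y ∩ X = {1}
X − (Y ∩ X) = {7}
(X − (Y ∩ X)) ∪ Y = {1,4,7,12,13}
((X − (Y ∩ X)) ∪ Y) − Y = {7}

{7}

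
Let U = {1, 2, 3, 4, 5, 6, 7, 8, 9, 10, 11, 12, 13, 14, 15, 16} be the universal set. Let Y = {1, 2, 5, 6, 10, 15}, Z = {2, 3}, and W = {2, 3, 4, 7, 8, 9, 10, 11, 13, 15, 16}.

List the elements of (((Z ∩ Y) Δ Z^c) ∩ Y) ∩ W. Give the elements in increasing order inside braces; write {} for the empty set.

Z ∩ Y = {2}
Z^c = {1, 4, 5, 6, 7, 8, 9, 10, 11, 12, 13, 14, 15, 16}
(Z ∩ Y) Δ Z^c = {1, 2, 4, 5, 6, 7, 8, 9, 10, 11, 12, 13, 14, 15, 16}
((Z ∩ Y) Δ Z^c) ∩ Y = {1, 2, 5, 6, 10, 15}
(((Z ∩ Y) Δ Z^c) ∩ Y) ∩ W = {2, 10, 15}

{2, 10, 15}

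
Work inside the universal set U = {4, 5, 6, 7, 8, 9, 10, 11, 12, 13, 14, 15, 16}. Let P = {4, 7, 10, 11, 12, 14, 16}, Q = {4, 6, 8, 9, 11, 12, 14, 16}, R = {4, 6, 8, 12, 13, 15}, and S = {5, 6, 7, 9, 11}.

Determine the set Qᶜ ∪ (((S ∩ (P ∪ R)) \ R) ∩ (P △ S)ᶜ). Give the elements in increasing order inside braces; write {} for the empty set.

Qᶜ = {5, 7, 10, 13, 15}
P ∪ R = {4, 6, 7, 8, 10, 11, 12, 13, 14, 15, 16}
S ∩ (P ∪ R) = {6, 7, 11}
(S ∩ (P ∪ R)) \ R = {7, 11}
P △ S = {4, 5, 6, 9, 10, 12, 14, 16}
(P △ S)ᶜ = {7, 8, 11, 13, 15}
((S ∩ (P ∪ R)) \ R) ∩ (P △ S)ᶜ = {7, 11}
Qᶜ ∪ (((S ∩ (P ∪ R)) \ R) ∩ (P △ S)ᶜ) = {5, 7, 10, 11, 13, 15}

{5, 7, 10, 11, 13, 15}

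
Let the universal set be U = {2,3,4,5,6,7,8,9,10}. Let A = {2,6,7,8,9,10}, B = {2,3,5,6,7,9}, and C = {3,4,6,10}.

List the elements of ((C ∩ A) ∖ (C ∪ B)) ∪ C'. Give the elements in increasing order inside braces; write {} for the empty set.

C ∩ A = {6,10}
C ∪ B = {2,3,4,5,6,7,9,10}
(C ∩ A) ∖ (C ∪ B) = {}
C' = {2,5,7,8,9}
((C ∩ A) ∖ (C ∪ B)) ∪ C' = {2,5,7,8,9}

{2,5,7,8,9}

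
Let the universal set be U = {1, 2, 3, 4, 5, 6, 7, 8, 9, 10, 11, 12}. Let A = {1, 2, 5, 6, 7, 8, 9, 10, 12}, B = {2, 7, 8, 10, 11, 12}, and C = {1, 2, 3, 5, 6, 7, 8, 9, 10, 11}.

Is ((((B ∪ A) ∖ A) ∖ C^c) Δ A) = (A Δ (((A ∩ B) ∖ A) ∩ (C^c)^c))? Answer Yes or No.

No

B ∪ A = {1, 2, 5, 6, 7, 8, 9, 10, 11, 12}
(B ∪ A) ∖ A = {11}
C^c = {4, 12}
((B ∪ A) ∖ A) ∖ C^c = {11}
(((B ∪ A) ∖ A) ∖ C^c) Δ A = {1, 2, 5, 6, 7, 8, 9, 10, 11, 12}
A ∩ B = {2, 7, 8, 10, 12}
(A ∩ B) ∖ A = {}
(C^c)^c = {1, 2, 3, 5, 6, 7, 8, 9, 10, 11}
((A ∩ B) ∖ A) ∩ (C^c)^c = {}
A Δ (((A ∩ B) ∖ A) ∩ (C^c)^c) = {1, 2, 5, 6, 7, 8, 9, 10, 12}
11 ∈ (((B ∪ A) ∖ A) ∖ C^c) Δ A but 11 ∉ A Δ (((A ∩ B) ∖ A) ∩ (C^c)^c), so they differ.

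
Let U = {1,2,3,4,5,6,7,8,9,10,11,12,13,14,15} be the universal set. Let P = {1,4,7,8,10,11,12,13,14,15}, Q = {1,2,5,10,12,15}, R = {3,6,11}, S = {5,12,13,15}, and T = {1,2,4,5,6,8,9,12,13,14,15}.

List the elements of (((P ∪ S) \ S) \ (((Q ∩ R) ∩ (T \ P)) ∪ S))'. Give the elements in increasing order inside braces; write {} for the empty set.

P ∪ S = {1,4,5,7,8,10,11,12,13,14,15}
(P ∪ S) \ S = {1,4,7,8,10,11,14}
Q ∩ R = {}
T \ P = {2,5,6,9}
(Q ∩ R) ∩ (T \ P) = {}
((Q ∩ R) ∩ (T \ P)) ∪ S = {5,12,13,15}
((P ∪ S) \ S) \ (((Q ∩ R) ∩ (T \ P)) ∪ S) = {1,4,7,8,10,11,14}
(((P ∪ S) \ S) \ (((Q ∩ R) ∩ (T \ P)) ∪ S))' = {2,3,5,6,9,12,13,15}

{2,3,5,6,9,12,13,15}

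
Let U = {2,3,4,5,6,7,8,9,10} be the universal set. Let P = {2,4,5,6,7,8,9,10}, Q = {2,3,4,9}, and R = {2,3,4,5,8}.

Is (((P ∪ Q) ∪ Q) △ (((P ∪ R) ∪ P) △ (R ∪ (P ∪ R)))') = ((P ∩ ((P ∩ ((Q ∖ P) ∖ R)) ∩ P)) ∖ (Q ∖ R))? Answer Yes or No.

P ∪ Q = {2,3,4,5,6,7,8,9,10}
(P ∪ Q) ∪ Q = {2,3,4,5,6,7,8,9,10}
P ∪ R = {2,3,4,5,6,7,8,9,10}
(P ∪ R) ∪ P = {2,3,4,5,6,7,8,9,10}
R ∪ (P ∪ R) = {2,3,4,5,6,7,8,9,10}
((P ∪ R) ∪ P) △ (R ∪ (P ∪ R)) = {}
(((P ∪ R) ∪ P) △ (R ∪ (P ∪ R)))' = {2,3,4,5,6,7,8,9,10}
((P ∪ Q) ∪ Q) △ (((P ∪ R) ∪ P) △ (R ∪ (P ∪ R)))' = {}
Q ∖ P = {3}
(Q ∖ P) ∖ R = {}
P ∩ ((Q ∖ P) ∖ R) = {}
(P ∩ ((Q ∖ P) ∖ R)) ∩ P = {}
P ∩ ((P ∩ ((Q ∖ P) ∖ R)) ∩ P) = {}
Q ∖ R = {9}
(P ∩ ((P ∩ ((Q ∖ P) ∖ R)) ∩ P)) ∖ (Q ∖ R) = {}
Both equal {}, so ((P ∪ Q) ∪ Q) △ (((P ∪ R) ∪ P) △ (R ∪ (P ∪ R)))' = (P ∩ ((P ∩ ((Q ∖ P) ∖ R)) ∩ P)) ∖ (Q ∖ R).

Yes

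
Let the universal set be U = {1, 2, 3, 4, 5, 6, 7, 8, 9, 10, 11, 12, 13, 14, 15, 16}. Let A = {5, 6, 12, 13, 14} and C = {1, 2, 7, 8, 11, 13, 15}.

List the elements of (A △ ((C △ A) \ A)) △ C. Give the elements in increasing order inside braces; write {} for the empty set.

{5, 6, 12, 14}

C △ A = {1, 2, 5, 6, 7, 8, 11, 12, 14, 15}
(C △ A) \ A = {1, 2, 7, 8, 11, 15}
A △ ((C △ A) \ A) = {1, 2, 5, 6, 7, 8, 11, 12, 13, 14, 15}
(A △ ((C △ A) \ A)) △ C = {5, 6, 12, 14}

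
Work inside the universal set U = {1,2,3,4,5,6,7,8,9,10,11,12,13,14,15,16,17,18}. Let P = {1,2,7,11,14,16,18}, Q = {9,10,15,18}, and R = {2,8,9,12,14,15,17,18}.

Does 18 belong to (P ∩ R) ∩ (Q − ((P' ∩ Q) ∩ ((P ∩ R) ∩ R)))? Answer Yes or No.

18 ∈ P and 18 ∈ R, so 18 ∈ P ∩ R
18 ∈ P, so 18 ∉ P'
18 ∉ P' and 18 ∈ Q, so 18 ∉ P' ∩ Q
18 ∈ P and 18 ∈ R, so 18 ∈ P ∩ R
18 ∈ (P ∩ R) and 18 ∈ R, so 18 ∈ (P ∩ R) ∩ R
18 ∉ (P' ∩ Q) and 18 ∈ ((P ∩ R) ∩ R), so 18 ∉ (P' ∩ Q) ∩ ((P ∩ R) ∩ R)
18 ∈ Q and 18 ∉ ((P' ∩ Q) ∩ ((P ∩ R) ∩ R)), so 18 ∈ Q − ((P' ∩ Q) ∩ ((P ∩ R) ∩ R))
18 ∈ (P ∩ R) and 18 ∈ (Q − ((P' ∩ Q) ∩ ((P ∩ R) ∩ R))), so 18 ∈ (P ∩ R) ∩ (Q − ((P' ∩ Q) ∩ ((P ∩ R) ∩ R)))

Yes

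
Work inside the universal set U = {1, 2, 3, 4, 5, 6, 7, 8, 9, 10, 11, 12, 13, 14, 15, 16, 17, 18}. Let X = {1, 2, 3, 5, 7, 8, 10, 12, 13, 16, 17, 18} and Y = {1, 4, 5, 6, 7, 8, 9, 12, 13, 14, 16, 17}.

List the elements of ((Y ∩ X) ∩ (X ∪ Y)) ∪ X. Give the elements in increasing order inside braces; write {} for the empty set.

{1, 2, 3, 5, 7, 8, 10, 12, 13, 16, 17, 18}

Y ∩ X = {1, 5, 7, 8, 12, 13, 16, 17}
X ∪ Y = {1, 2, 3, 4, 5, 6, 7, 8, 9, 10, 12, 13, 14, 16, 17, 18}
(Y ∩ X) ∩ (X ∪ Y) = {1, 5, 7, 8, 12, 13, 16, 17}
((Y ∩ X) ∩ (X ∪ Y)) ∪ X = {1, 2, 3, 5, 7, 8, 10, 12, 13, 16, 17, 18}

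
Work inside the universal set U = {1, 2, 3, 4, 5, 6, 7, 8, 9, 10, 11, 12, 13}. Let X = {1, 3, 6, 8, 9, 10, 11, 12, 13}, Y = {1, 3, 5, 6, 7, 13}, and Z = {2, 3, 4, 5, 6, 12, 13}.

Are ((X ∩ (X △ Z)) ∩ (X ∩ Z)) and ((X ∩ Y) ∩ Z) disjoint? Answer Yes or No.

Yes

X △ Z = {1, 2, 4, 5, 8, 9, 10, 11}
X ∩ (X △ Z) = {1, 8, 9, 10, 11}
X ∩ Z = {3, 6, 12, 13}
(X ∩ (X △ Z)) ∩ (X ∩ Z) = {}
X ∩ Y = {1, 3, 6, 13}
(X ∩ Y) ∩ Z = {3, 6, 13}
{} and {3, 6, 13} share no elements.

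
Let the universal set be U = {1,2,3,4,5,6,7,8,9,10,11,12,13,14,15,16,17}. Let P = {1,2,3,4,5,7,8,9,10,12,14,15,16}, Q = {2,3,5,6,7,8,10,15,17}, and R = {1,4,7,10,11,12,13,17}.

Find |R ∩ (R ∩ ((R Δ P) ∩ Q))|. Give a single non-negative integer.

1

R Δ P = {2,3,5,8,9,11,13,14,15,16,17}
(R Δ P) ∩ Q = {2,3,5,8,15,17}
R ∩ ((R Δ P) ∩ Q) = {17}
R ∩ (R ∩ ((R Δ P) ∩ Q)) = {17}
|R ∩ (R ∩ ((R Δ P) ∩ Q))| = 1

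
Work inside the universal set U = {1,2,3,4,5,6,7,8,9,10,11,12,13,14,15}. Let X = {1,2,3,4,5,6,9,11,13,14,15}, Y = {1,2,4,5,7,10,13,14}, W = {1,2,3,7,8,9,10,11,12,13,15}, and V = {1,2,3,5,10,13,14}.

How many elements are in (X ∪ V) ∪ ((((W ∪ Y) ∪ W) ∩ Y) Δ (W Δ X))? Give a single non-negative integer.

X ∪ V = {1,2,3,4,5,6,9,10,11,13,14,15}
W ∪ Y = {1,2,3,4,5,7,8,9,10,11,12,13,14,15}
(W ∪ Y) ∪ W = {1,2,3,4,5,7,8,9,10,11,12,13,14,15}
((W ∪ Y) ∪ W) ∩ Y = {1,2,4,5,7,10,13,14}
W Δ X = {4,5,6,7,8,10,12,14}
(((W ∪ Y) ∪ W) ∩ Y) Δ (W Δ X) = {1,2,6,8,12,13}
(X ∪ V) ∪ ((((W ∪ Y) ∪ W) ∩ Y) Δ (W Δ X)) = {1,2,3,4,5,6,8,9,10,11,12,13,14,15}
|(X ∪ V) ∪ ((((W ∪ Y) ∪ W) ∩ Y) Δ (W Δ X))| = 14

14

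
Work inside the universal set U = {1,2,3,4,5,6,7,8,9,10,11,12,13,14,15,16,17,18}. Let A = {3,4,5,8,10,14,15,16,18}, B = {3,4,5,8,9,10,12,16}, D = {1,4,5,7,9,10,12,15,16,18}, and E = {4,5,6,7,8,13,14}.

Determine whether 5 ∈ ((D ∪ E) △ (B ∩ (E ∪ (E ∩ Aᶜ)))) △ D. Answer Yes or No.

5 ∈ D and 5 ∈ E, so 5 ∈ D ∪ E
5 ∈ A, so 5 ∉ Aᶜ
5 ∈ E and 5 ∉ Aᶜ, so 5 ∉ E ∩ Aᶜ
5 ∈ E and 5 ∉ (E ∩ Aᶜ), so 5 ∈ E ∪ (E ∩ Aᶜ)
5 ∈ B and 5 ∈ (E ∪ (E ∩ Aᶜ)), so 5 ∈ B ∩ (E ∪ (E ∩ Aᶜ))
5 ∈ (D ∪ E) and 5 ∈ (B ∩ (E ∪ (E ∩ Aᶜ))), so 5 ∉ (D ∪ E) △ (B ∩ (E ∪ (E ∩ Aᶜ)))
5 ∉ ((D ∪ E) △ (B ∩ (E ∪ (E ∩ Aᶜ)))) and 5 ∈ D, so 5 ∈ ((D ∪ E) △ (B ∩ (E ∪ (E ∩ Aᶜ)))) △ D

Yes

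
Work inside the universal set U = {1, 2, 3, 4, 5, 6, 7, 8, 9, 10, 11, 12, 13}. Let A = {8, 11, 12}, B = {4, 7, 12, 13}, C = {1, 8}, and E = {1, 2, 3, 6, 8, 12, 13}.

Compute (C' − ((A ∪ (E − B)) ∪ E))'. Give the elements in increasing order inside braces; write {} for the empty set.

{1, 2, 3, 6, 8, 11, 12, 13}

C' = {2, 3, 4, 5, 6, 7, 9, 10, 11, 12, 13}
E − B = {1, 2, 3, 6, 8}
A ∪ (E − B) = {1, 2, 3, 6, 8, 11, 12}
(A ∪ (E − B)) ∪ E = {1, 2, 3, 6, 8, 11, 12, 13}
C' − ((A ∪ (E − B)) ∪ E) = {4, 5, 7, 9, 10}
(C' − ((A ∪ (E − B)) ∪ E))' = {1, 2, 3, 6, 8, 11, 12, 13}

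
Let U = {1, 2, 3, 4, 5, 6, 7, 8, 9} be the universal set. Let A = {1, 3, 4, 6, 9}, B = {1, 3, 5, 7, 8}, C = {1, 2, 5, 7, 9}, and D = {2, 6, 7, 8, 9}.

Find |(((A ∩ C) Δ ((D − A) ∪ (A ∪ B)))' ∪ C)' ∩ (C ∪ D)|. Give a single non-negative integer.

2

A ∩ C = {1, 9}
D − A = {2, 7, 8}
A ∪ B = {1, 3, 4, 5, 6, 7, 8, 9}
(D − A) ∪ (A ∪ B) = {1, 2, 3, 4, 5, 6, 7, 8, 9}
(A ∩ C) Δ ((D − A) ∪ (A ∪ B)) = {2, 3, 4, 5, 6, 7, 8}
((A ∩ C) Δ ((D − A) ∪ (A ∪ B)))' = {1, 9}
((A ∩ C) Δ ((D − A) ∪ (A ∪ B)))' ∪ C = {1, 2, 5, 7, 9}
(((A ∩ C) Δ ((D − A) ∪ (A ∪ B)))' ∪ C)' = {3, 4, 6, 8}
C ∪ D = {1, 2, 5, 6, 7, 8, 9}
(((A ∩ C) Δ ((D − A) ∪ (A ∪ B)))' ∪ C)' ∩ (C ∪ D) = {6, 8}
|(((A ∩ C) Δ ((D − A) ∪ (A ∪ B)))' ∪ C)' ∩ (C ∪ D)| = 2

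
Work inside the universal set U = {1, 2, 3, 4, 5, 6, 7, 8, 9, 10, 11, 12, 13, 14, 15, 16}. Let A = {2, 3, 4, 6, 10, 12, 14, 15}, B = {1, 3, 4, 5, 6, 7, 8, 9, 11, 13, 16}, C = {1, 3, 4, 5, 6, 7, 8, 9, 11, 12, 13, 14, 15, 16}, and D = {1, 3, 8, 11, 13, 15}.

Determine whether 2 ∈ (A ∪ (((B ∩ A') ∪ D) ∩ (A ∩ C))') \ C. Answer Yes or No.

2 ∈ A, so 2 ∉ A'
2 ∉ B and 2 ∉ A', so 2 ∉ B ∩ A'
2 ∉ (B ∩ A') and 2 ∉ D, so 2 ∉ (B ∩ A') ∪ D
2 ∈ A and 2 ∉ C, so 2 ∉ A ∩ C
2 ∉ ((B ∩ A') ∪ D) and 2 ∉ (A ∩ C), so 2 ∉ ((B ∩ A') ∪ D) ∩ (A ∩ C)
2 ∈ (((B ∩ A') ∪ D) ∩ (A ∩ C))' since 2 ∉ (((B ∩ A') ∪ D) ∩ (A ∩ C))
2 ∈ A and 2 ∈ (((B ∩ A') ∪ D) ∩ (A ∩ C))', so 2 ∈ A ∪ (((B ∩ A') ∪ D) ∩ (A ∩ C))'
2 ∈ (A ∪ (((B ∩ A') ∪ D) ∩ (A ∩ C))') and 2 ∉ C, so 2 ∈ (A ∪ (((B ∩ A') ∪ D) ∩ (A ∩ C))') \ C

Yes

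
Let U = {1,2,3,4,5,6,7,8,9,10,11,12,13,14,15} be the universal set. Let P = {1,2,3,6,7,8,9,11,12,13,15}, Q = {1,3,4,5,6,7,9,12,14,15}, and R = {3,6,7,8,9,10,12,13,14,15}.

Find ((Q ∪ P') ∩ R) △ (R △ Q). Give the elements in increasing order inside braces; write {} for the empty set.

P' = {4,5,10,14}
Q ∪ P' = {1,3,4,5,6,7,9,10,12,14,15}
(Q ∪ P') ∩ R = {3,6,7,9,10,12,14,15}
R △ Q = {1,4,5,8,10,13}
((Q ∪ P') ∩ R) △ (R △ Q) = {1,3,4,5,6,7,8,9,12,13,14,15}

{1,3,4,5,6,7,8,9,12,13,14,15}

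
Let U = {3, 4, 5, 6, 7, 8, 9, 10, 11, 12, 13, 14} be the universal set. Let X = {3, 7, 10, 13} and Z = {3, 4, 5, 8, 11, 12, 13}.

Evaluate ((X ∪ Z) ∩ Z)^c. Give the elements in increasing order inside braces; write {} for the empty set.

X ∪ Z = {3, 4, 5, 7, 8, 10, 11, 12, 13}
(X ∪ Z) ∩ Z = {3, 4, 5, 8, 11, 12, 13}
((X ∪ Z) ∩ Z)^c = {6, 7, 9, 10, 14}

{6, 7, 9, 10, 14}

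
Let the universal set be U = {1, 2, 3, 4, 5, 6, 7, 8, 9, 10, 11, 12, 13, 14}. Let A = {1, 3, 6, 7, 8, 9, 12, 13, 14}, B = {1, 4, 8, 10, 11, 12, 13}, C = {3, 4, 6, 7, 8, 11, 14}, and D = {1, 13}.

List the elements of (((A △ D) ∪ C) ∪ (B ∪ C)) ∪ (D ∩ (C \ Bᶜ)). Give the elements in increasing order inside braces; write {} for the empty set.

{1, 3, 4, 6, 7, 8, 9, 10, 11, 12, 13, 14}

A △ D = {3, 6, 7, 8, 9, 12, 14}
(A △ D) ∪ C = {3, 4, 6, 7, 8, 9, 11, 12, 14}
B ∪ C = {1, 3, 4, 6, 7, 8, 10, 11, 12, 13, 14}
((A △ D) ∪ C) ∪ (B ∪ C) = {1, 3, 4, 6, 7, 8, 9, 10, 11, 12, 13, 14}
Bᶜ = {2, 3, 5, 6, 7, 9, 14}
C \ Bᶜ = {4, 8, 11}
D ∩ (C \ Bᶜ) = {}
(((A △ D) ∪ C) ∪ (B ∪ C)) ∪ (D ∩ (C \ Bᶜ)) = {1, 3, 4, 6, 7, 8, 9, 10, 11, 12, 13, 14}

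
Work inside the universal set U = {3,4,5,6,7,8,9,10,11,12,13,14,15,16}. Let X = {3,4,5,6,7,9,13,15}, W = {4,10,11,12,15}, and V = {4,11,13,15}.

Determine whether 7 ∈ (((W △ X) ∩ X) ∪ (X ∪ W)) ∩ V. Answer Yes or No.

7 ∉ W and 7 ∈ X, so 7 ∈ W △ X
7 ∈ (W △ X) and 7 ∈ X, so 7 ∈ (W △ X) ∩ X
7 ∈ X and 7 ∉ W, so 7 ∈ X ∪ W
7 ∈ ((W △ X) ∩ X) and 7 ∈ (X ∪ W), so 7 ∈ ((W △ X) ∩ X) ∪ (X ∪ W)
7 ∈ (((W △ X) ∩ X) ∪ (X ∪ W)) and 7 ∉ V, so 7 ∉ (((W △ X) ∩ X) ∪ (X ∪ W)) ∩ V

No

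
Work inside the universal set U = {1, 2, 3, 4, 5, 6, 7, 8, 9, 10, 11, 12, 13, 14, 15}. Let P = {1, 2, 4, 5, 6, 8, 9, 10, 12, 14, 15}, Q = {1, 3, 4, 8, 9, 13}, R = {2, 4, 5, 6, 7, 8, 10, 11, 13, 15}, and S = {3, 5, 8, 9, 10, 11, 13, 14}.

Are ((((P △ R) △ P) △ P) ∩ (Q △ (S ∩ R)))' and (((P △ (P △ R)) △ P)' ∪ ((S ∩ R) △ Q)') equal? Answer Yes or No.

P △ R = {1, 7, 9, 11, 12, 13, 14}
(P △ R) △ P = {2, 4, 5, 6, 7, 8, 10, 11, 13, 15}
((P △ R) △ P) △ P = {1, 7, 9, 11, 12, 13, 14}
S ∩ R = {5, 8, 10, 11, 13}
Q △ (S ∩ R) = {1, 3, 4, 5, 9, 10, 11}
(((P △ R) △ P) △ P) ∩ (Q △ (S ∩ R)) = {1, 9, 11}
((((P △ R) △ P) △ P) ∩ (Q △ (S ∩ R)))' = {2, 3, 4, 5, 6, 7, 8, 10, 12, 13, 14, 15}
P △ (P △ R) = {2, 4, 5, 6, 7, 8, 10, 11, 13, 15}
(P △ (P △ R)) △ P = {1, 7, 9, 11, 12, 13, 14}
((P △ (P △ R)) △ P)' = {2, 3, 4, 5, 6, 8, 10, 15}
(S ∩ R) △ Q = {1, 3, 4, 5, 9, 10, 11}
((S ∩ R) △ Q)' = {2, 6, 7, 8, 12, 13, 14, 15}
((P △ (P △ R)) △ P)' ∪ ((S ∩ R) △ Q)' = {2, 3, 4, 5, 6, 7, 8, 10, 12, 13, 14, 15}
Both equal {2, 3, 4, 5, 6, 7, 8, 10, 12, 13, 14, 15}, so ((((P △ R) △ P) △ P) ∩ (Q △ (S ∩ R)))' = ((P △ (P △ R)) △ P)' ∪ ((S ∩ R) △ Q)'.

Yes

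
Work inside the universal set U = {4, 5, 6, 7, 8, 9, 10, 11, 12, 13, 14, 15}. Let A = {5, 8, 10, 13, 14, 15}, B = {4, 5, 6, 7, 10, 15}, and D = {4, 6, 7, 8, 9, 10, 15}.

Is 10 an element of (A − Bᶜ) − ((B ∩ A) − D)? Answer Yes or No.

10 ∈ B, so 10 ∉ Bᶜ
10 ∈ A and 10 ∉ Bᶜ, so 10 ∈ A − Bᶜ
10 ∈ B and 10 ∈ A, so 10 ∈ B ∩ A
10 ∈ (B ∩ A) and 10 ∈ D, so 10 ∉ (B ∩ A) − D
10 ∈ (A − Bᶜ) and 10 ∉ ((B ∩ A) − D), so 10 ∈ (A − Bᶜ) − ((B ∩ A) − D)

Yes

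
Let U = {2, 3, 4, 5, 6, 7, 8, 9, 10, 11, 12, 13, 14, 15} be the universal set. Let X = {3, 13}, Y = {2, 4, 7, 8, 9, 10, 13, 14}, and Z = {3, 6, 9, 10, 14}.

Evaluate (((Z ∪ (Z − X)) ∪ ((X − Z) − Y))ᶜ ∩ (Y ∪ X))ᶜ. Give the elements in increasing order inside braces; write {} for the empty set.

{3, 5, 6, 9, 10, 11, 12, 14, 15}

Z − X = {6, 9, 10, 14}
Z ∪ (Z − X) = {3, 6, 9, 10, 14}
X − Z = {13}
(X − Z) − Y = {}
(Z ∪ (Z − X)) ∪ ((X − Z) − Y) = {3, 6, 9, 10, 14}
((Z ∪ (Z − X)) ∪ ((X − Z) − Y))ᶜ = {2, 4, 5, 7, 8, 11, 12, 13, 15}
Y ∪ X = {2, 3, 4, 7, 8, 9, 10, 13, 14}
((Z ∪ (Z − X)) ∪ ((X − Z) − Y))ᶜ ∩ (Y ∪ X) = {2, 4, 7, 8, 13}
(((Z ∪ (Z − X)) ∪ ((X − Z) − Y))ᶜ ∩ (Y ∪ X))ᶜ = {3, 5, 6, 9, 10, 11, 12, 14, 15}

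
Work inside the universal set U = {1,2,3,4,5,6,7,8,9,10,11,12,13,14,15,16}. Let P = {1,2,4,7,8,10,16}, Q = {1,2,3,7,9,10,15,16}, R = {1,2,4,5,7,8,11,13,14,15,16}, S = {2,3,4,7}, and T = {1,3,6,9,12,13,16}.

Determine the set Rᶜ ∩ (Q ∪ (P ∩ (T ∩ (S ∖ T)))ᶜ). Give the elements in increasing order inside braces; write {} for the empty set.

{3,6,9,10,12}

Rᶜ = {3,6,9,10,12}
S ∖ T = {2,4,7}
T ∩ (S ∖ T) = {}
P ∩ (T ∩ (S ∖ T)) = {}
(P ∩ (T ∩ (S ∖ T)))ᶜ = {1,2,3,4,5,6,7,8,9,10,11,12,13,14,15,16}
Q ∪ (P ∩ (T ∩ (S ∖ T)))ᶜ = {1,2,3,4,5,6,7,8,9,10,11,12,13,14,15,16}
Rᶜ ∩ (Q ∪ (P ∩ (T ∩ (S ∖ T)))ᶜ) = {3,6,9,10,12}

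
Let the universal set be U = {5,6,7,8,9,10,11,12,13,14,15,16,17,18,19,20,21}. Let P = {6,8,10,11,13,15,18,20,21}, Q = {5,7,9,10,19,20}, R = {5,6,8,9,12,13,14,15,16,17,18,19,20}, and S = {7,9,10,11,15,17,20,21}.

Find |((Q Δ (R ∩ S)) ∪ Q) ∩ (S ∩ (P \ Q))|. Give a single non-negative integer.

R ∩ S = {9,15,17,20}
Q Δ (R ∩ S) = {5,7,10,15,17,19}
(Q Δ (R ∩ S)) ∪ Q = {5,7,9,10,15,17,19,20}
P \ Q = {6,8,11,13,15,18,21}
S ∩ (P \ Q) = {11,15,21}
((Q Δ (R ∩ S)) ∪ Q) ∩ (S ∩ (P \ Q)) = {15}
|((Q Δ (R ∩ S)) ∪ Q) ∩ (S ∩ (P \ Q))| = 1

1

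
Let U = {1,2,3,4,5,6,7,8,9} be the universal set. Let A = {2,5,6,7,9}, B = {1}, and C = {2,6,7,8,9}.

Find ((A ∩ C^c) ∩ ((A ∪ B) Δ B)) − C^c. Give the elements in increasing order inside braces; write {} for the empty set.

C^c = {1,3,4,5}
A ∩ C^c = {5}
A ∪ B = {1,2,5,6,7,9}
(A ∪ B) Δ B = {2,5,6,7,9}
(A ∩ C^c) ∩ ((A ∪ B) Δ B) = {5}
((A ∩ C^c) ∩ ((A ∪ B) Δ B)) − C^c = {}

{}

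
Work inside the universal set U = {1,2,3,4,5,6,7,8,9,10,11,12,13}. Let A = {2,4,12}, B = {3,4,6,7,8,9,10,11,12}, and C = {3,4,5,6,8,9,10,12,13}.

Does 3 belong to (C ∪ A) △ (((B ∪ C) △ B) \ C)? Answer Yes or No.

Yes

3 ∈ C and 3 ∉ A, so 3 ∈ C ∪ A
3 ∈ B and 3 ∈ C, so 3 ∈ B ∪ C
3 ∈ (B ∪ C) and 3 ∈ B, so 3 ∉ (B ∪ C) △ B
3 ∉ ((B ∪ C) △ B) and 3 ∈ C, so 3 ∉ ((B ∪ C) △ B) \ C
3 ∈ (C ∪ A) and 3 ∉ (((B ∪ C) △ B) \ C), so 3 ∈ (C ∪ A) △ (((B ∪ C) △ B) \ C)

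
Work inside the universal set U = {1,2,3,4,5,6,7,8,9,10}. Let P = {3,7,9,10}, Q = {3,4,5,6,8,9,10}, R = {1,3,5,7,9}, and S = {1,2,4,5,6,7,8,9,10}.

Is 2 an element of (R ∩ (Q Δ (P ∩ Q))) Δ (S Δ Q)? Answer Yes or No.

Yes

2 ∉ P and 2 ∉ Q, so 2 ∉ P ∩ Q
2 ∉ Q and 2 ∉ (P ∩ Q), so 2 ∉ Q Δ (P ∩ Q)
2 ∉ R and 2 ∉ (Q Δ (P ∩ Q)), so 2 ∉ R ∩ (Q Δ (P ∩ Q))
2 ∈ S and 2 ∉ Q, so 2 ∈ S Δ Q
2 ∉ (R ∩ (Q Δ (P ∩ Q))) and 2 ∈ (S Δ Q), so 2 ∈ (R ∩ (Q Δ (P ∩ Q))) Δ (S Δ Q)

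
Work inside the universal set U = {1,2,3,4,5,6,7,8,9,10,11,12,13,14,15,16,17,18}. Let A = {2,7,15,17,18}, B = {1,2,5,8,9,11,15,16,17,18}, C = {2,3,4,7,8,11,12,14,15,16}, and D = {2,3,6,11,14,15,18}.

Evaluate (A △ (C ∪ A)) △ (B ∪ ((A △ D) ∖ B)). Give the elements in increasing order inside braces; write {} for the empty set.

{1,2,4,5,6,7,9,12,15,17,18}

C ∪ A = {2,3,4,7,8,11,12,14,15,16,17,18}
A △ (C ∪ A) = {3,4,8,11,12,14,16}
A △ D = {3,6,7,11,14,17}
(A △ D) ∖ B = {3,6,7,14}
B ∪ ((A △ D) ∖ B) = {1,2,3,5,6,7,8,9,11,14,15,16,17,18}
(A △ (C ∪ A)) △ (B ∪ ((A △ D) ∖ B)) = {1,2,4,5,6,7,9,12,15,17,18}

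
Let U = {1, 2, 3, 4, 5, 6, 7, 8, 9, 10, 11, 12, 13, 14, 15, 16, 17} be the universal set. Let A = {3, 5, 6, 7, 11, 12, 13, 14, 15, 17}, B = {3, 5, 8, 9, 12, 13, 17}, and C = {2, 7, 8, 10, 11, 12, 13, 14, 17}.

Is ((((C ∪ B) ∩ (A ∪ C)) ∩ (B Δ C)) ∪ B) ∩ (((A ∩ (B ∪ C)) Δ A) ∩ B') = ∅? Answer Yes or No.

C ∪ B = {2, 3, 5, 7, 8, 9, 10, 11, 12, 13, 14, 17}
A ∪ C = {2, 3, 5, 6, 7, 8, 10, 11, 12, 13, 14, 15, 17}
(C ∪ B) ∩ (A ∪ C) = {2, 3, 5, 7, 8, 10, 11, 12, 13, 14, 17}
B Δ C = {2, 3, 5, 7, 9, 10, 11, 14}
((C ∪ B) ∩ (A ∪ C)) ∩ (B Δ C) = {2, 3, 5, 7, 10, 11, 14}
(((C ∪ B) ∩ (A ∪ C)) ∩ (B Δ C)) ∪ B = {2, 3, 5, 7, 8, 9, 10, 11, 12, 13, 14, 17}
B ∪ C = {2, 3, 5, 7, 8, 9, 10, 11, 12, 13, 14, 17}
A ∩ (B ∪ C) = {3, 5, 7, 11, 12, 13, 14, 17}
(A ∩ (B ∪ C)) Δ A = {6, 15}
B' = {1, 2, 4, 6, 7, 10, 11, 14, 15, 16}
((A ∩ (B ∪ C)) Δ A) ∩ B' = {6, 15}
{2, 3, 5, 7, 8, 9, 10, 11, 12, 13, 14, 17} and {6, 15} share no elements.

Yes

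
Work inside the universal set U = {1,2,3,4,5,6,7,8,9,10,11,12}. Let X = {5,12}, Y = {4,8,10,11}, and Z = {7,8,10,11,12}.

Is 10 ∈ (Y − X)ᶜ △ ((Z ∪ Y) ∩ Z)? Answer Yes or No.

Yes

10 ∈ Y and 10 ∉ X, so 10 ∈ Y − X
10 ∉ (Y − X)ᶜ since 10 ∈ (Y − X)
10 ∈ Z and 10 ∈ Y, so 10 ∈ Z ∪ Y
10 ∈ (Z ∪ Y) and 10 ∈ Z, so 10 ∈ (Z ∪ Y) ∩ Z
10 ∉ (Y − X)ᶜ and 10 ∈ ((Z ∪ Y) ∩ Z), so 10 ∈ (Y − X)ᶜ △ ((Z ∪ Y) ∩ Z)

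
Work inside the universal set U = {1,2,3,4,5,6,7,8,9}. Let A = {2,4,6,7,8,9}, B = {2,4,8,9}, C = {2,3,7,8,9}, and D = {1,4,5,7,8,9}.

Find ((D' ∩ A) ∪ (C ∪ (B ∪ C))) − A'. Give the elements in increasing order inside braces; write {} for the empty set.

D' = {2,3,6}
D' ∩ A = {2,6}
B ∪ C = {2,3,4,7,8,9}
C ∪ (B ∪ C) = {2,3,4,7,8,9}
(D' ∩ A) ∪ (C ∪ (B ∪ C)) = {2,3,4,6,7,8,9}
A' = {1,3,5}
((D' ∩ A) ∪ (C ∪ (B ∪ C))) − A' = {2,4,6,7,8,9}

{2,4,6,7,8,9}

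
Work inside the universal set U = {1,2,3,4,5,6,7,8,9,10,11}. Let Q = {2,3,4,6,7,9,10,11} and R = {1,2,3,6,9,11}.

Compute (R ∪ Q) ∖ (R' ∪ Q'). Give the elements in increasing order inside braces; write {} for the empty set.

{2,3,6,9,11}

R ∪ Q = {1,2,3,4,6,7,9,10,11}
R' = {4,5,7,8,10}
Q' = {1,5,8}
R' ∪ Q' = {1,4,5,7,8,10}
(R ∪ Q) ∖ (R' ∪ Q') = {2,3,6,9,11}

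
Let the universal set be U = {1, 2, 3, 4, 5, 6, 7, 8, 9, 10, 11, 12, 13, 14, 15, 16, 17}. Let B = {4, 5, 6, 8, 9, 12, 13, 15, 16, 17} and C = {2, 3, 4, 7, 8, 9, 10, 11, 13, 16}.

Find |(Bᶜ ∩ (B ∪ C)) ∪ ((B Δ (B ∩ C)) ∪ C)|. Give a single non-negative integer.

15

Bᶜ = {1, 2, 3, 7, 10, 11, 14}
B ∪ C = {2, 3, 4, 5, 6, 7, 8, 9, 10, 11, 12, 13, 15, 16, 17}
Bᶜ ∩ (B ∪ C) = {2, 3, 7, 10, 11}
B ∩ C = {4, 8, 9, 13, 16}
B Δ (B ∩ C) = {5, 6, 12, 15, 17}
(B Δ (B ∩ C)) ∪ C = {2, 3, 4, 5, 6, 7, 8, 9, 10, 11, 12, 13, 15, 16, 17}
(Bᶜ ∩ (B ∪ C)) ∪ ((B Δ (B ∩ C)) ∪ C) = {2, 3, 4, 5, 6, 7, 8, 9, 10, 11, 12, 13, 15, 16, 17}
|(Bᶜ ∩ (B ∪ C)) ∪ ((B Δ (B ∩ C)) ∪ C)| = 15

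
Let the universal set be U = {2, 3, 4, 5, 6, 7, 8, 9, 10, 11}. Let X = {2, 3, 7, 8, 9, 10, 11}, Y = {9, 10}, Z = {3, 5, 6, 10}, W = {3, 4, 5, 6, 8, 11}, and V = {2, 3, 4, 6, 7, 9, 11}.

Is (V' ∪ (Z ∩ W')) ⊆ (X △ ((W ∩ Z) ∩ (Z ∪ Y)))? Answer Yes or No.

Yes

V' = {5, 8, 10}
W' = {2, 7, 9, 10}
Z ∩ W' = {10}
V' ∪ (Z ∩ W') = {5, 8, 10}
W ∩ Z = {3, 5, 6}
Z ∪ Y = {3, 5, 6, 9, 10}
(W ∩ Z) ∩ (Z ∪ Y) = {3, 5, 6}
X △ ((W ∩ Z) ∩ (Z ∪ Y)) = {2, 5, 6, 7, 8, 9, 10, 11}
Every element of {5, 8, 10} is in {2, 5, 6, 7, 8, 9, 10, 11}, so V' ∪ (Z ∩ W') ⊆ X △ ((W ∩ Z) ∩ (Z ∪ Y)).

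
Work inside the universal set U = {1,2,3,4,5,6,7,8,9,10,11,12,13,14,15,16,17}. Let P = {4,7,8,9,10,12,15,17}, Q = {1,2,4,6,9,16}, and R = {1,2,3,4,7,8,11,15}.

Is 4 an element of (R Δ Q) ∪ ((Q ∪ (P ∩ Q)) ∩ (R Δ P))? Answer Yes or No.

No

4 ∈ R and 4 ∈ Q, so 4 ∉ R Δ Q
4 ∈ P and 4 ∈ Q, so 4 ∈ P ∩ Q
4 ∈ Q and 4 ∈ (P ∩ Q), so 4 ∈ Q ∪ (P ∩ Q)
4 ∈ R and 4 ∈ P, so 4 ∉ R Δ P
4 ∈ (Q ∪ (P ∩ Q)) and 4 ∉ (R Δ P), so 4 ∉ (Q ∪ (P ∩ Q)) ∩ (R Δ P)
4 ∉ (R Δ Q) and 4 ∉ ((Q ∪ (P ∩ Q)) ∩ (R Δ P)), so 4 ∉ (R Δ Q) ∪ ((Q ∪ (P ∩ Q)) ∩ (R Δ P))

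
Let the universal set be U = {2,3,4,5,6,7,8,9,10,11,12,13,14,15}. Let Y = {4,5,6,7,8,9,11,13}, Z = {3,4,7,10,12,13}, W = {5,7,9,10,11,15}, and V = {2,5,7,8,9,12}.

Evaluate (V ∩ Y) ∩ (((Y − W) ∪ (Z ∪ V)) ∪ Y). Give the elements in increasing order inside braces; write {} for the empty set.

{5,7,8,9}

V ∩ Y = {5,7,8,9}
Y − W = {4,6,8,13}
Z ∪ V = {2,3,4,5,7,8,9,10,12,13}
(Y − W) ∪ (Z ∪ V) = {2,3,4,5,6,7,8,9,10,12,13}
((Y − W) ∪ (Z ∪ V)) ∪ Y = {2,3,4,5,6,7,8,9,10,11,12,13}
(V ∩ Y) ∩ (((Y − W) ∪ (Z ∪ V)) ∪ Y) = {5,7,8,9}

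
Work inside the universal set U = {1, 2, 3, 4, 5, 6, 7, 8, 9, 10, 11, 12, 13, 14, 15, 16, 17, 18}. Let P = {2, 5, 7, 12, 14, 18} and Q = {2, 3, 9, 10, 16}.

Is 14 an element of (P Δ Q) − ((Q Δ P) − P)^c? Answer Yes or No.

No

14 ∈ P and 14 ∉ Q, so 14 ∈ P Δ Q
14 ∉ Q and 14 ∈ P, so 14 ∈ Q Δ P
14 ∈ (Q Δ P) and 14 ∈ P, so 14 ∉ (Q Δ P) − P
14 ∈ ((Q Δ P) − P)^c since 14 ∉ ((Q Δ P) − P)
14 ∈ (P Δ Q) and 14 ∈ ((Q Δ P) − P)^c, so 14 ∉ (P Δ Q) − ((Q Δ P) − P)^c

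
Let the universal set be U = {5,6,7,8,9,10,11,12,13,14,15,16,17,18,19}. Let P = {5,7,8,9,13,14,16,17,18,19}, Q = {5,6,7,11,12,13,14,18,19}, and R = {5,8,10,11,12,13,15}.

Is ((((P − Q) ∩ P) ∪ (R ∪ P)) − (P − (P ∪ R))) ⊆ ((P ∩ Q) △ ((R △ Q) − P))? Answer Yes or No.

P − Q = {8,9,16,17}
(P − Q) ∩ P = {8,9,16,17}
R ∪ P = {5,7,8,9,10,11,12,13,14,15,16,17,18,19}
((P − Q) ∩ P) ∪ (R ∪ P) = {5,7,8,9,10,11,12,13,14,15,16,17,18,19}
P ∪ R = {5,7,8,9,10,11,12,13,14,15,16,17,18,19}
P − (P ∪ R) = {}
(((P − Q) ∩ P) ∪ (R ∪ P)) − (P − (P ∪ R)) = {5,7,8,9,10,11,12,13,14,15,16,17,18,19}
P ∩ Q = {5,7,13,14,18,19}
R △ Q = {6,7,8,10,14,15,18,19}
(R △ Q) − P = {6,10,15}
(P ∩ Q) △ ((R △ Q) − P) = {5,6,7,10,13,14,15,18,19}
8 ∈ (((P − Q) ∩ P) ∪ (R ∪ P)) − (P − (P ∪ R)) but 8 ∉ (P ∩ Q) △ ((R △ Q) − P), so the inclusion fails.

No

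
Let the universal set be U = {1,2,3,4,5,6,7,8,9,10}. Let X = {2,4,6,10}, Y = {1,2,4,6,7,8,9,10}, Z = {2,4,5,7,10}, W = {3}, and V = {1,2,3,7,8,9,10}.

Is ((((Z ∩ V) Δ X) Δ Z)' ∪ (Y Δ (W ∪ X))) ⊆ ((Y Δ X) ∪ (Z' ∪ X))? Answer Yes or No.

Z ∩ V = {2,7,10}
(Z ∩ V) Δ X = {4,6,7}
((Z ∩ V) Δ X) Δ Z = {2,5,6,10}
(((Z ∩ V) Δ X) Δ Z)' = {1,3,4,7,8,9}
W ∪ X = {2,3,4,6,10}
Y Δ (W ∪ X) = {1,3,7,8,9}
(((Z ∩ V) Δ X) Δ Z)' ∪ (Y Δ (W ∪ X)) = {1,3,4,7,8,9}
Y Δ X = {1,7,8,9}
Z' = {1,3,6,8,9}
Z' ∪ X = {1,2,3,4,6,8,9,10}
(Y Δ X) ∪ (Z' ∪ X) = {1,2,3,4,6,7,8,9,10}
Every element of {1,3,4,7,8,9} is in {1,2,3,4,6,7,8,9,10}, so (((Z ∩ V) Δ X) Δ Z)' ∪ (Y Δ (W ∪ X)) ⊆ (Y Δ X) ∪ (Z' ∪ X).

Yes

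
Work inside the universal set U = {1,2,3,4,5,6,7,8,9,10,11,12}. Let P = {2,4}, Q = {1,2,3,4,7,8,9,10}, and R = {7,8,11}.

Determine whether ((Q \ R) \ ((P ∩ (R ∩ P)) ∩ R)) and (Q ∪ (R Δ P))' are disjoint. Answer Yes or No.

Q \ R = {1,2,3,4,9,10}
R ∩ P = {}
P ∩ (R ∩ P) = {}
(P ∩ (R ∩ P)) ∩ R = {}
(Q \ R) \ ((P ∩ (R ∩ P)) ∩ R) = {1,2,3,4,9,10}
R Δ P = {2,4,7,8,11}
Q ∪ (R Δ P) = {1,2,3,4,7,8,9,10,11}
(Q ∪ (R Δ P))' = {5,6,12}
{1,2,3,4,9,10} and {5,6,12} share no elements.

Yes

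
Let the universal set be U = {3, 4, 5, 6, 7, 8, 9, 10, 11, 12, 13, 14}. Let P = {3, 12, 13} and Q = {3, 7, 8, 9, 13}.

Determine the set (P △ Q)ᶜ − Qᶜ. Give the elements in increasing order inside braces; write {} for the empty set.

P △ Q = {7, 8, 9, 12}
(P △ Q)ᶜ = {3, 4, 5, 6, 10, 11, 13, 14}
Qᶜ = {4, 5, 6, 10, 11, 12, 14}
(P △ Q)ᶜ − Qᶜ = {3, 13}

{3, 13}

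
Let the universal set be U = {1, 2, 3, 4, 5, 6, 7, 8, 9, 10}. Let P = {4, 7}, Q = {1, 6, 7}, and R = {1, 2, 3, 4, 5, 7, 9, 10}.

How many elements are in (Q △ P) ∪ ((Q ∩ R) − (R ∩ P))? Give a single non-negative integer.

3

Q △ P = {1, 4, 6}
Q ∩ R = {1, 7}
R ∩ P = {4, 7}
(Q ∩ R) − (R ∩ P) = {1}
(Q △ P) ∪ ((Q ∩ R) − (R ∩ P)) = {1, 4, 6}
|(Q △ P) ∪ ((Q ∩ R) − (R ∩ P))| = 3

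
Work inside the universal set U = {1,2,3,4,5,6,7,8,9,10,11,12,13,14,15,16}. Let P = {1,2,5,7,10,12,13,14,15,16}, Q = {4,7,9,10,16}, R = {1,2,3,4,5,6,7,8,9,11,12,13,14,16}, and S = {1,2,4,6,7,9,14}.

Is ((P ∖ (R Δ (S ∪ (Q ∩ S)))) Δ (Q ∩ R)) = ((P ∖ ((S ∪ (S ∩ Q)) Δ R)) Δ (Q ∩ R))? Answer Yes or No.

Yes

Q ∩ S = {4,7,9}
S ∪ (Q ∩ S) = {1,2,4,6,7,9,14}
R Δ (S ∪ (Q ∩ S)) = {3,5,8,11,12,13,16}
P ∖ (R Δ (S ∪ (Q ∩ S))) = {1,2,7,10,14,15}
Q ∩ R = {4,7,9,16}
(P ∖ (R Δ (S ∪ (Q ∩ S)))) Δ (Q ∩ R) = {1,2,4,9,10,14,15,16}
S ∩ Q = {4,7,9}
S ∪ (S ∩ Q) = {1,2,4,6,7,9,14}
(S ∪ (S ∩ Q)) Δ R = {3,5,8,11,12,13,16}
P ∖ ((S ∪ (S ∩ Q)) Δ R) = {1,2,7,10,14,15}
(P ∖ ((S ∪ (S ∩ Q)) Δ R)) Δ (Q ∩ R) = {1,2,4,9,10,14,15,16}
Both equal {1,2,4,9,10,14,15,16}, so (P ∖ (R Δ (S ∪ (Q ∩ S)))) Δ (Q ∩ R) = (P ∖ ((S ∪ (S ∩ Q)) Δ R)) Δ (Q ∩ R).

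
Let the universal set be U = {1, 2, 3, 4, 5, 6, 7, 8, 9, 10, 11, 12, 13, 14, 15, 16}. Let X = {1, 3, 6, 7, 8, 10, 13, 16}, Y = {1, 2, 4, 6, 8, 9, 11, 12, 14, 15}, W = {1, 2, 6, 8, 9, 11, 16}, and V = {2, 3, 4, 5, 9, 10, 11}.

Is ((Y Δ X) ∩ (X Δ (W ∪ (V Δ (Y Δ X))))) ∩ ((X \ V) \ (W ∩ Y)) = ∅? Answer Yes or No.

Y Δ X = {2, 3, 4, 7, 9, 10, 11, 12, 13, 14, 15, 16}
V Δ (Y Δ X) = {5, 7, 12, 13, 14, 15, 16}
W ∪ (V Δ (Y Δ X)) = {1, 2, 5, 6, 7, 8, 9, 11, 12, 13, 14, 15, 16}
X Δ (W ∪ (V Δ (Y Δ X))) = {2, 3, 5, 9, 10, 11, 12, 14, 15}
(Y Δ X) ∩ (X Δ (W ∪ (V Δ (Y Δ X)))) = {2, 3, 9, 10, 11, 12, 14, 15}
X \ V = {1, 6, 7, 8, 13, 16}
W ∩ Y = {1, 2, 6, 8, 9, 11}
(X \ V) \ (W ∩ Y) = {7, 13, 16}
{2, 3, 9, 10, 11, 12, 14, 15} and {7, 13, 16} share no elements.

Yes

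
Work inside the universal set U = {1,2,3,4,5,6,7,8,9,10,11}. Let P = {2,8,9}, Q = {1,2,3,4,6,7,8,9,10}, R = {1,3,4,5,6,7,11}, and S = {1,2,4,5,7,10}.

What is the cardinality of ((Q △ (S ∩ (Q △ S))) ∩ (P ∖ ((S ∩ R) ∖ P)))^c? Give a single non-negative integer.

Q △ S = {3,5,6,8,9}
S ∩ (Q △ S) = {5}
Q △ (S ∩ (Q △ S)) = {1,2,3,4,5,6,7,8,9,10}
S ∩ R = {1,4,5,7}
(S ∩ R) ∖ P = {1,4,5,7}
P ∖ ((S ∩ R) ∖ P) = {2,8,9}
(Q △ (S ∩ (Q △ S))) ∩ (P ∖ ((S ∩ R) ∖ P)) = {2,8,9}
((Q △ (S ∩ (Q △ S))) ∩ (P ∖ ((S ∩ R) ∖ P)))^c = {1,3,4,5,6,7,10,11}
|((Q △ (S ∩ (Q △ S))) ∩ (P ∖ ((S ∩ R) ∖ P)))^c| = 8

8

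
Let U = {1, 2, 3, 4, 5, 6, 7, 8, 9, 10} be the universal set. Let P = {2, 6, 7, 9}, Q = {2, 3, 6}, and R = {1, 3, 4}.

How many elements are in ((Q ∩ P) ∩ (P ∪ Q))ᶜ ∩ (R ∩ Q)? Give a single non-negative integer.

Q ∩ P = {2, 6}
P ∪ Q = {2, 3, 6, 7, 9}
(Q ∩ P) ∩ (P ∪ Q) = {2, 6}
((Q ∩ P) ∩ (P ∪ Q))ᶜ = {1, 3, 4, 5, 7, 8, 9, 10}
R ∩ Q = {3}
((Q ∩ P) ∩ (P ∪ Q))ᶜ ∩ (R ∩ Q) = {3}
|((Q ∩ P) ∩ (P ∪ Q))ᶜ ∩ (R ∩ Q)| = 1

1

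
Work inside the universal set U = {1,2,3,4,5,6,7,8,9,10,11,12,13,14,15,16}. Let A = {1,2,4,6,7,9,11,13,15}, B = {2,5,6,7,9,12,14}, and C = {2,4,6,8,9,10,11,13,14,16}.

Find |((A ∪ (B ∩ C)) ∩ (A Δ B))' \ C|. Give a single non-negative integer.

4

B ∩ C = {2,6,9,14}
A ∪ (B ∩ C) = {1,2,4,6,7,9,11,13,14,15}
A Δ B = {1,4,5,11,12,13,14,15}
(A ∪ (B ∩ C)) ∩ (A Δ B) = {1,4,11,13,14,15}
((A ∪ (B ∩ C)) ∩ (A Δ B))' = {2,3,5,6,7,8,9,10,12,16}
((A ∪ (B ∩ C)) ∩ (A Δ B))' \ C = {3,5,7,12}
|((A ∪ (B ∩ C)) ∩ (A Δ B))' \ C| = 4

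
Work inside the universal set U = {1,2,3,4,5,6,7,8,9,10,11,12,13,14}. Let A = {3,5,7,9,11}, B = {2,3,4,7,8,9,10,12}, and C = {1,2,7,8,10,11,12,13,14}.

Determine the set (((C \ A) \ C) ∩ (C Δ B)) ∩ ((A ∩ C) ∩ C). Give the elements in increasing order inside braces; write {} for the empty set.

C \ A = {1,2,8,10,12,13,14}
(C \ A) \ C = {}
C Δ B = {1,3,4,9,11,13,14}
((C \ A) \ C) ∩ (C Δ B) = {}
A ∩ C = {7,11}
(A ∩ C) ∩ C = {7,11}
(((C \ A) \ C) ∩ (C Δ B)) ∩ ((A ∩ C) ∩ C) = {}

{}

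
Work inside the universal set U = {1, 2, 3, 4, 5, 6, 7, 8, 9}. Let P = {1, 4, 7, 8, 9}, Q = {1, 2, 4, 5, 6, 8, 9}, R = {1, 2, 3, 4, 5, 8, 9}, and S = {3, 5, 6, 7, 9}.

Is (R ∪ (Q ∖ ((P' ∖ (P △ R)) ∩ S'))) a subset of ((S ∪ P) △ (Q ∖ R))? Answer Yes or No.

P' = {2, 3, 5, 6}
P △ R = {2, 3, 5, 7}
P' ∖ (P △ R) = {6}
S' = {1, 2, 4, 8}
(P' ∖ (P △ R)) ∩ S' = {}
Q ∖ ((P' ∖ (P △ R)) ∩ S') = {1, 2, 4, 5, 6, 8, 9}
R ∪ (Q ∖ ((P' ∖ (P △ R)) ∩ S')) = {1, 2, 3, 4, 5, 6, 8, 9}
S ∪ P = {1, 3, 4, 5, 6, 7, 8, 9}
Q ∖ R = {6}
(S ∪ P) △ (Q ∖ R) = {1, 3, 4, 5, 7, 8, 9}
2 ∈ R ∪ (Q ∖ ((P' ∖ (P △ R)) ∩ S')) but 2 ∉ (S ∪ P) △ (Q ∖ R), so the inclusion fails.

No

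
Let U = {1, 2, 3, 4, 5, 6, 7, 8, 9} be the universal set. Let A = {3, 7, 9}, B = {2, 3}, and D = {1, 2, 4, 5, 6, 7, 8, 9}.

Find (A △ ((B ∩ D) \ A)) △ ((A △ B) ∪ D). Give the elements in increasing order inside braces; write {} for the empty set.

B ∩ D = {2}
(B ∩ D) \ A = {2}
A △ ((B ∩ D) \ A) = {2, 3, 7, 9}
A △ B = {2, 7, 9}
(A △ B) ∪ D = {1, 2, 4, 5, 6, 7, 8, 9}
(A △ ((B ∩ D) \ A)) △ ((A △ B) ∪ D) = {1, 3, 4, 5, 6, 8}

{1, 3, 4, 5, 6, 8}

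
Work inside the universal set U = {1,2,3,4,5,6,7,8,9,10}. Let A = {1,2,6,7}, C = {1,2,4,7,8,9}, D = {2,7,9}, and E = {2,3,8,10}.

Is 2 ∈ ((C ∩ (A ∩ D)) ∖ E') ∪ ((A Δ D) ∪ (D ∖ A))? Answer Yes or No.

Yes

2 ∈ A and 2 ∈ D, so 2 ∈ A ∩ D
2 ∈ C and 2 ∈ (A ∩ D), so 2 ∈ C ∩ (A ∩ D)
2 ∈ E, so 2 ∉ E'
2 ∈ (C ∩ (A ∩ D)) and 2 ∉ E', so 2 ∈ (C ∩ (A ∩ D)) ∖ E'
2 ∈ A and 2 ∈ D, so 2 ∉ A Δ D
2 ∈ D and 2 ∈ A, so 2 ∉ D ∖ A
2 ∉ (A Δ D) and 2 ∉ (D ∖ A), so 2 ∉ (A Δ D) ∪ (D ∖ A)
2 ∈ ((C ∩ (A ∩ D)) ∖ E') and 2 ∉ ((A Δ D) ∪ (D ∖ A)), so 2 ∈ ((C ∩ (A ∩ D)) ∖ E') ∪ ((A Δ D) ∪ (D ∖ A))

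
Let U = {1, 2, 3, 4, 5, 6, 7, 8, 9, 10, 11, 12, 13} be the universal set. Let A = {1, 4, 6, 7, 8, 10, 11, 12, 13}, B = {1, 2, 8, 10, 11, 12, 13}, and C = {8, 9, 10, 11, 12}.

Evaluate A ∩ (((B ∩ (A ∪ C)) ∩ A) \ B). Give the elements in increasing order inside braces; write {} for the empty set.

{}

A ∪ C = {1, 4, 6, 7, 8, 9, 10, 11, 12, 13}
B ∩ (A ∪ C) = {1, 8, 10, 11, 12, 13}
(B ∩ (A ∪ C)) ∩ A = {1, 8, 10, 11, 12, 13}
((B ∩ (A ∪ C)) ∩ A) \ B = {}
A ∩ (((B ∩ (A ∪ C)) ∩ A) \ B) = {}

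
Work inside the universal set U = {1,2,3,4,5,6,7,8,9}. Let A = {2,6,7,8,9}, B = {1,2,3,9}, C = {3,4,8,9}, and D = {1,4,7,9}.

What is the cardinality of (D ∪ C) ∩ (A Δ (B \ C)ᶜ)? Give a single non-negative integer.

D ∪ C = {1,3,4,7,8,9}
B \ C = {1,2}
(B \ C)ᶜ = {3,4,5,6,7,8,9}
A Δ (B \ C)ᶜ = {2,3,4,5}
(D ∪ C) ∩ (A Δ (B \ C)ᶜ) = {3,4}
|(D ∪ C) ∩ (A Δ (B \ C)ᶜ)| = 2

2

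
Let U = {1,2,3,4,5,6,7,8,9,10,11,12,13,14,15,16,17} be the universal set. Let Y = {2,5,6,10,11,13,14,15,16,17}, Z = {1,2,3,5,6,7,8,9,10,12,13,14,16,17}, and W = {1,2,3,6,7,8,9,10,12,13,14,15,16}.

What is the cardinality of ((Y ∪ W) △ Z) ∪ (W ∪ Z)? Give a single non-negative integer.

Y ∪ W = {1,2,3,5,6,7,8,9,10,11,12,13,14,15,16,17}
(Y ∪ W) △ Z = {11,15}
W ∪ Z = {1,2,3,5,6,7,8,9,10,12,13,14,15,16,17}
((Y ∪ W) △ Z) ∪ (W ∪ Z) = {1,2,3,5,6,7,8,9,10,11,12,13,14,15,16,17}
|((Y ∪ W) △ Z) ∪ (W ∪ Z)| = 16

16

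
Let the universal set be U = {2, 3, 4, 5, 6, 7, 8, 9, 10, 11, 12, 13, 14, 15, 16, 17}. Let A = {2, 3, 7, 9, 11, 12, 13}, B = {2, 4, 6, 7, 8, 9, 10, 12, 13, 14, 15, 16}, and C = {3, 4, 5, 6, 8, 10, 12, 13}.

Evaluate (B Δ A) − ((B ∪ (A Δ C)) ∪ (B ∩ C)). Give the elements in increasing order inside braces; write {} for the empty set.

{3}

B Δ A = {3, 4, 6, 8, 10, 11, 14, 15, 16}
A Δ C = {2, 4, 5, 6, 7, 8, 9, 10, 11}
B ∪ (A Δ C) = {2, 4, 5, 6, 7, 8, 9, 10, 11, 12, 13, 14, 15, 16}
B ∩ C = {4, 6, 8, 10, 12, 13}
(B ∪ (A Δ C)) ∪ (B ∩ C) = {2, 4, 5, 6, 7, 8, 9, 10, 11, 12, 13, 14, 15, 16}
(B Δ A) − ((B ∪ (A Δ C)) ∪ (B ∩ C)) = {3}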